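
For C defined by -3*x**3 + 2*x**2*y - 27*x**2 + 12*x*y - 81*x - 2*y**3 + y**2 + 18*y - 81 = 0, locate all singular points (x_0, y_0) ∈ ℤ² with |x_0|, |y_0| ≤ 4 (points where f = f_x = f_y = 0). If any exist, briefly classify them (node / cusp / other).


Singular points: {(-3, 0)}; classification: cusp.

Compute partial derivatives:
  f_x = -9*x**2 + 4*x*y - 54*x + 12*y - 81.
  f_y = 2*x**2 + 12*x - 6*y**2 + 2*y + 18.
Scan x_0 ∈ {−4, ..., 4}. For each x_0, f_y(x_0, y) is a polynomial in y; find its integer roots y ∈ {−4, ..., 4}, then test f_x and f at those candidates.
  x = -4: f_y(-4, y) = -6*y**2 + 2*y + 2; no integer root y with |y| ≤ 4.
  x = -3: f_y(-3, y) = -6*y**2 + 2*y; vanishes at y ∈ {0}. (-3, 0): f_x = 0, f = 0 — SINGULAR.
  x = -2: f_y(-2, y) = -6*y**2 + 2*y + 2; no integer root y with |y| ≤ 4.
  x = -1: f_y(-1, y) = -6*y**2 + 2*y + 8; vanishes at y ∈ {-1}. (-1, -1): f_x = -44 ≠ 0.
  x = 0: f_y(0, y) = -6*y**2 + 2*y + 18; no integer root y with |y| ≤ 4.
  x = 1: f_y(1, y) = -6*y**2 + 2*y + 32; no integer root y with |y| ≤ 4.
  x = 2: f_y(2, y) = -6*y**2 + 2*y + 50; no integer root y with |y| ≤ 4.
  x = 3: f_y(3, y) = -6*y**2 + 2*y + 72; no integer root y with |y| ≤ 4.
  x = 4: f_y(4, y) = -6*y**2 + 2*y + 98; no integer root y with |y| ≤ 4.
Only singular point on the grid: (-3, 0).
Classify: substitute x = -3 + u, y = 0 + v and expand: f = -3*u**3 + 2*u**2*v - 2*v**3 + v**2.
No constant or linear terms (consistent with a singular point). Quadratic part: v**2. Cubic part: -3*u**3 + 2*u**2*v - 2*v**3.
The quadratic part v**2 is a perfect square, so there is a single (double) tangent line v = 0, i.e. y = 0. Restricting the cubic part to that line (v = 0) leaves -3*u**3 ≠ 0, so f is not divisible by v and the branch is v² ≈ 3*u**3 to lowest order — this is a cusp.
Classification: cusp.


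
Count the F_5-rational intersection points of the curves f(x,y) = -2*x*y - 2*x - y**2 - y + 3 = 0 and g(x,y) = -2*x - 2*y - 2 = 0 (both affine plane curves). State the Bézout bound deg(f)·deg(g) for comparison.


Common zeros: {(2, 2), (4, 0)}; count = 2; Bézout bound = 2.

deg(f) = 2, deg(g) = 1, so Bézout bound = 2.
Scan x ∈ F_5. For each x, list the y ∈ F_5 with f(x, y) ≡ 0 and those with g(x, y) ≡ 0 (mod 5); the common zeros in that column are the intersection.
  x = 0: f ≡ 0 at y ∈ ∅; g ≡ 0 at y ∈ {4}; common: ∅.
  x = 1: f ≡ 0 at y ∈ ∅; g ≡ 0 at y ∈ {3}; common: ∅.
  x = 2: f ≡ 0 at y ∈ {2, 3}; g ≡ 0 at y ∈ {2}; common: {2}.
  x = 3: f ≡ 0 at y ∈ ∅; g ≡ 0 at y ∈ {1}; common: ∅.
  x = 4: f ≡ 0 at y ∈ {0, 1}; g ≡ 0 at y ∈ {0}; common: {0}.
Collecting: common zeros = {(2, 2), (4, 0)}, so the count is 2.
Comparison with the Bézout bound: 2 ≤ 2 = deg(f)·deg(g), as expected for curves with no common component (the bound is attained).


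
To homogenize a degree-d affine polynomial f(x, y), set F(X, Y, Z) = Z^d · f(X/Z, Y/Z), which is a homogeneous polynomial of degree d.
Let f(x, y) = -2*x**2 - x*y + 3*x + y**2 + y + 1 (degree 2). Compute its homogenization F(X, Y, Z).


F(X, Y, Z) = -2*X**2 - X*Y + 3*X*Z + Y**2 + Y*Z + Z**2

deg(f) = 2.
Substitute x = X/Z, y = Y/Z into f, then multiply by Z^2.
  monomial -2·x^2·y^0 ↦ -2·X^2·Y^0·Z^0.
  monomial -1·x^1·y^1 ↦ -1·X^1·Y^1·Z^0.
  monomial 3·x^1·y^0 ↦ 3·X^1·Y^0·Z^1.
  monomial 1·x^0·y^2 ↦ 1·X^0·Y^2·Z^0.
  monomial 1·x^0·y^1 ↦ 1·X^0·Y^1·Z^1.
  monomial 1·x^0·y^0 ↦ 1·X^0·Y^0·Z^2.
Collecting: F(X, Y, Z) = -2*X**2 - X*Y + 3*X*Z + Y**2 + Y*Z + Z**2.


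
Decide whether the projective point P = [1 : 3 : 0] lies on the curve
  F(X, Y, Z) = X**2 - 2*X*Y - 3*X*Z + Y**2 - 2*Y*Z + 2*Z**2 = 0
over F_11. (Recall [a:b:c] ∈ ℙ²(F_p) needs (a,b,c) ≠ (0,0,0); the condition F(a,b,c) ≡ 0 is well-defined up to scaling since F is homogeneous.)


F(1,3,0) ≡ 4 (mod 11); P is NOT on the curve.

Evaluate F(1, 3, 0) term-by-term (mod 11).
  X**2 ↦ 1·1·1·1 = 1
  -2*X*Y ↦ -2·1·3·1 = -6
  -3*X*Z ↦ -3·1·1·0 = 0
  Y**2 ↦ 1·1·9·1 = 9
  -2*Y*Z ↦ -2·1·3·0 = 0
  2*Z**2 ↦ 2·1·1·0 = 0
Sum: F(1, 3, 0) = (1) + (-6) + (0) + (9) + (0) + (0) = 4.
Reducing mod 11: 4 ≡ 4 (mod 11).
Since F(a, b, c) ≡ 4 ≠ 0 (mod 11), P does NOT lie on the curve.


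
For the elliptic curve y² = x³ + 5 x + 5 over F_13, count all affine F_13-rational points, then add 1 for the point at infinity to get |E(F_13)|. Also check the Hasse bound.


Affine points = {(2, 6), (2, 7), (5, 5), (5, 8), (6, 2), (6, 11), (9, 5), (9, 8), (11, 0), (12, 5), (12, 8)}; affine count = 11; |E(F_13)| = 12.

Discriminant check: Δ ∝ 4a³ + 27b² = 4·5³ + 27·5² = 4·125 + 27·25 ≡ 5 (mod 13). Nonzero ⇒ E is nonsingular.
For each x ∈ F_13, compute rhs = x³ + 5·x + 5 mod 13, then count y ∈ F_13 with y² ≡ rhs.
  x = 0: rhs = 5, matching y values: none (0 points).
  x = 1: rhs = 11, matching y values: none (0 points).
  x = 2: rhs = 10, matching y values: 6, 7 (2 points).
  x = 3: rhs = 8, matching y values: none (0 points).
  x = 4: rhs = 11, matching y values: none (0 points).
  x = 5: rhs = 12, matching y values: 5, 8 (2 points).
  x = 6: rhs = 4, matching y values: 2, 11 (2 points).
  x = 7: rhs = 6, matching y values: none (0 points).
  x = 8: rhs = 11, matching y values: none (0 points).
  x = 9: rhs = 12, matching y values: 5, 8 (2 points).
  x = 10: rhs = 2, matching y values: none (0 points).
  x = 11: rhs = 0, matching y values: 0 (1 points).
  x = 12: rhs = 12, matching y values: 5, 8 (2 points).
Total affine count: 11.
Full point count |E(F_13)| = 11 + 1 = 12.
Hasse bound: |12 − (13+1)| = |-2| = 2 ≤ 2√13 ≈ 7.2111 ✓.


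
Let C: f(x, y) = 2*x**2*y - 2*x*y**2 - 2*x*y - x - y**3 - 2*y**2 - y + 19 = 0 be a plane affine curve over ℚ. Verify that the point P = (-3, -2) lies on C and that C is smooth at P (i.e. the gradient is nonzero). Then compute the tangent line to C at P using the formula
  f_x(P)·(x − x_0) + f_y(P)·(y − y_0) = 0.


Tangent line at P: 19*x - 5*y + 47 = 0.

Step 1: f(-3, -2) = 0, so P lies on C.
Step 2: partial derivatives
  f_x(x, y) = 4*x*y - 2*y**2 - 2*y - 1, f_y(x, y) = 2*x**2 - 4*x*y - 2*x - 3*y**2 - 4*y - 1.
  f_x(P) = 19, f_y(P) = -5 (gradient nonzero, so P is smooth).
Step 3: tangent line at P: 19·(x − -3) + -5·(y − -2) = 0.
Expanding: 19*x - 5*y + 47 = 0.


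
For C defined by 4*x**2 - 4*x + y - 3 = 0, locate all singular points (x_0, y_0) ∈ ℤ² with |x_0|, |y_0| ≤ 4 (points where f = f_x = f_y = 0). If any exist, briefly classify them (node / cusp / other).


No singular points in the scanned grid; C is smooth there.

Compute partial derivatives:
  f_x = 8*x - 4.
  f_y = 1.
f_y = 1 is a nonzero constant, so f_y never vanishes: no point (x, y) can satisfy f = f_x = f_y = 0. In particular no (x, y) ∈ {−4, ..., 4}² is singular; the curve is smooth.


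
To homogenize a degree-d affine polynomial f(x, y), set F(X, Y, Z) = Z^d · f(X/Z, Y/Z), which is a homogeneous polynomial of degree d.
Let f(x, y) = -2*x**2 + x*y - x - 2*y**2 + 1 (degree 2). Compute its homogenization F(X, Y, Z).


F(X, Y, Z) = -2*X**2 + X*Y - X*Z - 2*Y**2 + Z**2

deg(f) = 2.
Substitute x = X/Z, y = Y/Z into f, then multiply by Z^2.
  monomial -2·x^2·y^0 ↦ -2·X^2·Y^0·Z^0.
  monomial 1·x^1·y^1 ↦ 1·X^1·Y^1·Z^0.
  monomial -1·x^1·y^0 ↦ -1·X^1·Y^0·Z^1.
  monomial -2·x^0·y^2 ↦ -2·X^0·Y^2·Z^0.
  monomial 1·x^0·y^0 ↦ 1·X^0·Y^0·Z^2.
Collecting: F(X, Y, Z) = -2*X**2 + X*Y - X*Z - 2*Y**2 + Z**2.


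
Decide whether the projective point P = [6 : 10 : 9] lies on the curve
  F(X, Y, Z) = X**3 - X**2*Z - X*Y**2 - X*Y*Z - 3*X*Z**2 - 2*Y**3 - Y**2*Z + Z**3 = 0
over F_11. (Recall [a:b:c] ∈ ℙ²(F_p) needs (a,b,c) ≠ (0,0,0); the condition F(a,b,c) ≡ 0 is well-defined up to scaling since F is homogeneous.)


F(6,10,9) ≡ 7 (mod 11); P is NOT on the curve.

Evaluate F(6, 10, 9) term-by-term (mod 11).
  X**3 ↦ 1·216·1·1 = 216
  -X**2*Z ↦ -1·36·1·9 = -324
  -X*Y**2 ↦ -1·6·100·1 = -600
  -X*Y*Z ↦ -1·6·10·9 = -540
  -3*X*Z**2 ↦ -3·6·1·81 = -1458
  -2*Y**3 ↦ -2·1·1000·1 = -2000
  -Y**2*Z ↦ -1·1·100·9 = -900
  Z**3 ↦ 1·1·1·729 = 729
Sum: F(6, 10, 9) = (216) + (-324) + (-600) + (-540) + (-1458) + (-2000) + (-900) + (729) = -4877.
Reducing mod 11: -4877 ≡ 7 (mod 11).
Since F(a, b, c) ≡ 7 ≠ 0 (mod 11), P does NOT lie on the curve.


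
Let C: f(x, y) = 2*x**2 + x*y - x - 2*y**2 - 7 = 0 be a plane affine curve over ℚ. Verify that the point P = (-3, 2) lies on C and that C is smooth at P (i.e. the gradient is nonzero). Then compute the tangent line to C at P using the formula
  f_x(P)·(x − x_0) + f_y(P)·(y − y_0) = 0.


Tangent line at P: -11*x - 11*y - 11 = 0.

Step 1: f(-3, 2) = 0, so P lies on C.
Step 2: partial derivatives
  f_x(x, y) = 4*x + y - 1, f_y(x, y) = x - 4*y.
  f_x(P) = -11, f_y(P) = -11 (gradient nonzero, so P is smooth).
Step 3: tangent line at P: -11·(x − -3) + -11·(y − 2) = 0.
Expanding: -11*x - 11*y - 11 = 0.


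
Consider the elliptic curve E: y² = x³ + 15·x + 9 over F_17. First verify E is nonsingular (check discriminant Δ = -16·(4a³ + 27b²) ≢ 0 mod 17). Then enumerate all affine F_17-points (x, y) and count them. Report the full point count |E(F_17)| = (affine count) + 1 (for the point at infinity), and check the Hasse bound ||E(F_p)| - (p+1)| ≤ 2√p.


Affine points = {(0, 3), (0, 14), (1, 5), (1, 12), (2, 8), (2, 9), (3, 8), (3, 9), (6, 3), (6, 14), (7, 7), (7, 10), (11, 3), (11, 14), (12, 8), (12, 9), (13, 2), (13, 15)}; affine count = 18; |E(F_17)| = 19.

Discriminant check: Δ ∝ 4a³ + 27b² = 4·15³ + 27·9² = 4·3375 + 27·81 ≡ 13 (mod 17). Nonzero ⇒ E is nonsingular.
For each x ∈ F_17, compute rhs = x³ + 15·x + 9 mod 17, then count y ∈ F_17 with y² ≡ rhs.
  x = 0: rhs = 9, matching y values: 3, 14 (2 points).
  x = 1: rhs = 8, matching y values: 5, 12 (2 points).
  x = 2: rhs = 13, matching y values: 8, 9 (2 points).
  x = 3: rhs = 13, matching y values: 8, 9 (2 points).
  x = 4: rhs = 14, matching y values: none (0 points).
  x = 5: rhs = 5, matching y values: none (0 points).
  x = 6: rhs = 9, matching y values: 3, 14 (2 points).
  x = 7: rhs = 15, matching y values: 7, 10 (2 points).
  x = 8: rhs = 12, matching y values: none (0 points).
  x = 9: rhs = 6, matching y values: none (0 points).
  x = 10: rhs = 3, matching y values: none (0 points).
  x = 11: rhs = 9, matching y values: 3, 14 (2 points).
  x = 12: rhs = 13, matching y values: 8, 9 (2 points).
  x = 13: rhs = 4, matching y values: 2, 15 (2 points).
  x = 14: rhs = 5, matching y values: none (0 points).
  x = 15: rhs = 5, matching y values: none (0 points).
  x = 16: rhs = 10, matching y values: none (0 points).
Total affine count: 18.
Full point count |E(F_17)| = 18 + 1 = 19.
Hasse bound: |19 − (17+1)| = |1| = 1 ≤ 2√17 ≈ 8.2462 ✓.


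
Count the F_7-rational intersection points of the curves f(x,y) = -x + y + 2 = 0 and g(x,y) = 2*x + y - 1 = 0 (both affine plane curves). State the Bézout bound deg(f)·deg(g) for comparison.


Common zeros: {(1, 6)}; count = 1; Bézout bound = 1.

deg(f) = 1, deg(g) = 1, so Bézout bound = 1.
Scan x ∈ F_7. For each x, list the y ∈ F_7 with f(x, y) ≡ 0 and those with g(x, y) ≡ 0 (mod 7); the common zeros in that column are the intersection.
  x = 0: f ≡ 0 at y ∈ {5}; g ≡ 0 at y ∈ {1}; common: ∅.
  x = 1: f ≡ 0 at y ∈ {6}; g ≡ 0 at y ∈ {6}; common: {6}.
  x = 2: f ≡ 0 at y ∈ {0}; g ≡ 0 at y ∈ {4}; common: ∅.
  x = 3: f ≡ 0 at y ∈ {1}; g ≡ 0 at y ∈ {2}; common: ∅.
  x = 4: f ≡ 0 at y ∈ {2}; g ≡ 0 at y ∈ {0}; common: ∅.
  x = 5: f ≡ 0 at y ∈ {3}; g ≡ 0 at y ∈ {5}; common: ∅.
  x = 6: f ≡ 0 at y ∈ {4}; g ≡ 0 at y ∈ {3}; common: ∅.
Collecting: common zeros = {(1, 6)}, so the count is 1.
Comparison with the Bézout bound: 1 ≤ 1 = deg(f)·deg(g), as expected for curves with no common component (the bound is attained).


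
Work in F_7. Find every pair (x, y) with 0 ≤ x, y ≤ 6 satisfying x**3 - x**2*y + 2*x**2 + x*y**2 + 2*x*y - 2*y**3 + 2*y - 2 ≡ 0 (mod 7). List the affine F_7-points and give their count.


Affine F_7-points: {(0, 2), (1, 3), (2, 0), (3, 6)}; count = 4.

For each of the 49 pairs (x, y) ∈ F_7², evaluate f(x, y) mod 7. Record the zeros.
  x = 0: [0↦5, 1↦5, 2↦0, 3↦6, 4↦4, 5↦3, 6↦5]  zeros at y ∈ {2}
  x = 1: [0↦1, 1↦3, 2↦2, 3↦0, 4↦6, 5↦1, 6↦1]  zeros at y ∈ {3}
  x = 2: [0↦0, 1↦2, 2↦3, 3↦5, 4↦3, 5↦6, 6↦2]  zeros at y ∈ {0}
  x = 3: [0↦1, 1↦1, 2↦2, 3↦6, 4↦1, 5↦3, 6↦0]  zeros at y ∈ {6}
  x = 4: [0↦3, 1↦6, 2↦5, 3↦2, 4↦6, 5↦5, 6↦1]  zeros at y ∈ ∅
  x = 5: [0↦5, 1↦2, 2↦4, 3↦6, 4↦3, 5↦4, 6↦4]  zeros at y ∈ ∅
  x = 6: [0↦6, 1↦2, 2↦5, 3↦3, 4↦5, 5↦6, 6↦1]  zeros at y ∈ ∅
Collecting zeros: affine points = {(0, 2), (1, 3), (2, 0), (3, 6)}.
Total count |C(F_7)_aff| = 4.


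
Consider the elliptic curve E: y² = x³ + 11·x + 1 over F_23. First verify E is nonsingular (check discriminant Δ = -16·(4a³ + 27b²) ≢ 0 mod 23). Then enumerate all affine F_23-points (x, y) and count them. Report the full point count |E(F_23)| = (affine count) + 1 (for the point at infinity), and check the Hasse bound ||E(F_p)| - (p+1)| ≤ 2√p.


Affine points = {(0, 1), (0, 22), (1, 6), (1, 17), (2, 10), (2, 13), (8, 7), (8, 16), (9, 1), (9, 22), (11, 2), (11, 21), (13, 8), (13, 15), (14, 1), (14, 22), (16, 8), (16, 15), (17, 8), (17, 15), (19, 10), (19, 13), (22, 9), (22, 14)}; affine count = 24; |E(F_23)| = 25.

Discriminant check: Δ ∝ 4a³ + 27b² = 4·11³ + 27·1² = 4·1331 + 27·1 ≡ 15 (mod 23). Nonzero ⇒ E is nonsingular.
For each x ∈ F_23, compute rhs = x³ + 11·x + 1 mod 23, then count y ∈ F_23 with y² ≡ rhs.
  x = 0: rhs = 1, matching y values: 1, 22 (2 points).
  x = 1: rhs = 13, matching y values: 6, 17 (2 points).
  x = 2: rhs = 8, matching y values: 10, 13 (2 points).
  x = 3: rhs = 15, matching y values: none (0 points).
  x = 4: rhs = 17, matching y values: none (0 points).
  x = 5: rhs = 20, matching y values: none (0 points).
  x = 6: rhs = 7, matching y values: none (0 points).
  x = 7: rhs = 7, matching y values: none (0 points).
  x = 8: rhs = 3, matching y values: 7, 16 (2 points).
  x = 9: rhs = 1, matching y values: 1, 22 (2 points).
  x = 10: rhs = 7, matching y values: none (0 points).
  x = 11: rhs = 4, matching y values: 2, 21 (2 points).
  x = 12: rhs = 21, matching y values: none (0 points).
  x = 13: rhs = 18, matching y values: 8, 15 (2 points).
  x = 14: rhs = 1, matching y values: 1, 22 (2 points).
  x = 15: rhs = 22, matching y values: none (0 points).
  x = 16: rhs = 18, matching y values: 8, 15 (2 points).
  x = 17: rhs = 18, matching y values: 8, 15 (2 points).
  x = 18: rhs = 5, matching y values: none (0 points).
  x = 19: rhs = 8, matching y values: 10, 13 (2 points).
  x = 20: rhs = 10, matching y values: none (0 points).
  x = 21: rhs = 17, matching y values: none (0 points).
  x = 22: rhs = 12, matching y values: 9, 14 (2 points).
Total affine count: 24.
Full point count |E(F_23)| = 24 + 1 = 25.
Hasse bound: |25 − (23+1)| = |1| = 1 ≤ 2√23 ≈ 9.5917 ✓.


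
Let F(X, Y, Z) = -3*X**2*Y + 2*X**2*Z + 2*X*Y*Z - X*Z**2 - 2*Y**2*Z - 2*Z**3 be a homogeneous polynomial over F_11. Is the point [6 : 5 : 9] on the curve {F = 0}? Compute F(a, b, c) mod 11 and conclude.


F(6,5,9) ≡ 3 (mod 11); P is NOT on the curve.

Evaluate F(6, 5, 9) term-by-term (mod 11).
  -3*X**2*Y ↦ -3·36·5·1 = -540
  2*X**2*Z ↦ 2·36·1·9 = 648
  2*X*Y*Z ↦ 2·6·5·9 = 540
  -X*Z**2 ↦ -1·6·1·81 = -486
  -2*Y**2*Z ↦ -2·1·25·9 = -450
  -2*Z**3 ↦ -2·1·1·729 = -1458
Sum: F(6, 5, 9) = (-540) + (648) + (540) + (-486) + (-450) + (-1458) = -1746.
Reducing mod 11: -1746 ≡ 3 (mod 11).
Since F(a, b, c) ≡ 3 ≠ 0 (mod 11), P does NOT lie on the curve.


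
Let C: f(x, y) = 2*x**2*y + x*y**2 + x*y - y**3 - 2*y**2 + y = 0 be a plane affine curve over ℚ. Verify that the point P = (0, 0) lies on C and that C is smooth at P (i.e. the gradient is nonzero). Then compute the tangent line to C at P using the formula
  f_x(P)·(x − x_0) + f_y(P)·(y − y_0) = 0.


Tangent line at P: y = 0.

Step 1: f(0, 0) = 0, so P lies on C.
Step 2: partial derivatives
  f_x(x, y) = 4*x*y + y**2 + y, f_y(x, y) = 2*x**2 + 2*x*y + x - 3*y**2 - 4*y + 1.
  f_x(P) = 0, f_y(P) = 1 (gradient nonzero, so P is smooth).
Step 3: tangent line at P: 0·(x − 0) + 1·(y − 0) = 0.
Expanding: y = 0.


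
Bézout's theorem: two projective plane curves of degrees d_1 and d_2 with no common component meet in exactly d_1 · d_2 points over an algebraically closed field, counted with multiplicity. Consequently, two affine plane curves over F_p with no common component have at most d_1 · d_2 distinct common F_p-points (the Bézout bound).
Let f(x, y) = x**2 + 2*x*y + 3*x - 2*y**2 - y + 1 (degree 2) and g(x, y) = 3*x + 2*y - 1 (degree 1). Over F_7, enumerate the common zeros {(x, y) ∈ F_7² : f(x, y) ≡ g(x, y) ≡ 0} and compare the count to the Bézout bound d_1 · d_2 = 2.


Common zeros: {(0, 4), (4, 5)}; count = 2; Bézout bound = 2.

deg(f) = 2, deg(g) = 1, so Bézout bound = 2.
Scan x ∈ F_7. For each x, list the y ∈ F_7 with f(x, y) ≡ 0 and those with g(x, y) ≡ 0 (mod 7); the common zeros in that column are the intersection.
  x = 0: f ≡ 0 at y ∈ {4, 6}; g ≡ 0 at y ∈ {4}; common: {4}.
  x = 1: f ≡ 0 at y ∈ ∅; g ≡ 0 at y ∈ {6}; common: ∅.
  x = 2: f ≡ 0 at y ∈ ∅; g ≡ 0 at y ∈ {1}; common: ∅.
  x = 3: f ≡ 0 at y ∈ {2, 4}; g ≡ 0 at y ∈ {3}; common: ∅.
  x = 4: f ≡ 0 at y ∈ {2, 5}; g ≡ 0 at y ∈ {5}; common: {5}.
  x = 5: f ≡ 0 at y ∈ ∅; g ≡ 0 at y ∈ {0}; common: ∅.
  x = 6: f ≡ 0 at y ∈ {3, 6}; g ≡ 0 at y ∈ {2}; common: ∅.
Collecting: common zeros = {(0, 4), (4, 5)}, so the count is 2.
Comparison with the Bézout bound: 2 ≤ 2 = deg(f)·deg(g), as expected for curves with no common component (the bound is attained).


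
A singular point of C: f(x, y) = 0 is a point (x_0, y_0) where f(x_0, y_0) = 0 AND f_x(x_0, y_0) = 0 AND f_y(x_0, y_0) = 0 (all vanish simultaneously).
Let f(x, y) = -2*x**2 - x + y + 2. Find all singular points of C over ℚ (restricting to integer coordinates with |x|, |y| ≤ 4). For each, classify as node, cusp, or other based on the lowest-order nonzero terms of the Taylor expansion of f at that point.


No singular points in the scanned grid; C is smooth there.

Compute partial derivatives:
  f_x = -4*x - 1.
  f_y = 1.
f_y = 1 is a nonzero constant, so f_y never vanishes: no point (x, y) can satisfy f = f_x = f_y = 0. In particular no (x, y) ∈ {−4, ..., 4}² is singular; the curve is smooth.


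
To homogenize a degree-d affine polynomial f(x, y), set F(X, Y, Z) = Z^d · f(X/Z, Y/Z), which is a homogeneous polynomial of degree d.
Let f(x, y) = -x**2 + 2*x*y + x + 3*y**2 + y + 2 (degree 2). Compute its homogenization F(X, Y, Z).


F(X, Y, Z) = -X**2 + 2*X*Y + X*Z + 3*Y**2 + Y*Z + 2*Z**2

deg(f) = 2.
Substitute x = X/Z, y = Y/Z into f, then multiply by Z^2.
  monomial -1·x^2·y^0 ↦ -1·X^2·Y^0·Z^0.
  monomial 2·x^1·y^1 ↦ 2·X^1·Y^1·Z^0.
  monomial 1·x^1·y^0 ↦ 1·X^1·Y^0·Z^1.
  monomial 3·x^0·y^2 ↦ 3·X^0·Y^2·Z^0.
  monomial 1·x^0·y^1 ↦ 1·X^0·Y^1·Z^1.
  monomial 2·x^0·y^0 ↦ 2·X^0·Y^0·Z^2.
Collecting: F(X, Y, Z) = -X**2 + 2*X*Y + X*Z + 3*Y**2 + Y*Z + 2*Z**2.


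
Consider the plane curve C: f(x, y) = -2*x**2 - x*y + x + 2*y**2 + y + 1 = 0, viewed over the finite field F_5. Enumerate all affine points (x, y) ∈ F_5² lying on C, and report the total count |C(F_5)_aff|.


Affine F_5-points: {(1, 0), (2, 0), (2, 3), (3, 2), (3, 4), (4, 2)}; count = 6.

For each of the 25 pairs (x, y) ∈ F_5², evaluate f(x, y) mod 5. Record the zeros.
  x = 0: [0↦1, 1↦4, 2↦1, 3↦2, 4↦2]  zeros at y ∈ ∅
  x = 1: [0↦0, 1↦2, 2↦3, 3↦3, 4↦2]  zeros at y ∈ {0}
  x = 2: [0↦0, 1↦1, 2↦1, 3↦0, 4↦3]  zeros at y ∈ {0, 3}
  x = 3: [0↦1, 1↦1, 2↦0, 3↦3, 4↦0]  zeros at y ∈ {2, 4}
  x = 4: [0↦3, 1↦2, 2↦0, 3↦2, 4↦3]  zeros at y ∈ {2}
Collecting zeros: affine points = {(1, 0), (2, 0), (2, 3), (3, 2), (3, 4), (4, 2)}.
Total count |C(F_5)_aff| = 6.


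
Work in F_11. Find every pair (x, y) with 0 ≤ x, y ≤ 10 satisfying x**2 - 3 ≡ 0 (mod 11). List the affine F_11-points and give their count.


Affine F_11-points: {(5, 0), (5, 1), (5, 2), (5, 3), (5, 4), (5, 5), (5, 6), (5, 7), (5, 8), (5, 9), (5, 10), (6, 0), (6, 1), (6, 2), (6, 3), (6, 4), (6, 5), (6, 6), (6, 7), (6, 8), (6, 9), (6, 10)}; count = 22.

For each of the 121 pairs (x, y) ∈ F_11², evaluate f(x, y) mod 11. Record the zeros.
  x = 0: [0↦8, 1↦8, 2↦8, 3↦8, 4↦8, 5↦8, 6↦8, 7↦8, 8↦8, 9↦8, 10↦8]  zeros at y ∈ ∅
  x = 1: [0↦9, 1↦9, 2↦9, 3↦9, 4↦9, 5↦9, 6↦9, 7↦9, 8↦9, 9↦9, 10↦9]  zeros at y ∈ ∅
  x = 2: [0↦1, 1↦1, 2↦1, 3↦1, 4↦1, 5↦1, 6↦1, 7↦1, 8↦1, 9↦1, 10↦1]  zeros at y ∈ ∅
  x = 3: [0↦6, 1↦6, 2↦6, 3↦6, 4↦6, 5↦6, 6↦6, 7↦6, 8↦6, 9↦6, 10↦6]  zeros at y ∈ ∅
  x = 4: [0↦2, 1↦2, 2↦2, 3↦2, 4↦2, 5↦2, 6↦2, 7↦2, 8↦2, 9↦2, 10↦2]  zeros at y ∈ ∅
  x = 5: [0↦0, 1↦0, 2↦0, 3↦0, 4↦0, 5↦0, 6↦0, 7↦0, 8↦0, 9↦0, 10↦0]  zeros at y ∈ {0, 1, 2, 3, 4, 5, 6, 7, 8, 9, 10}
  x = 6: [0↦0, 1↦0, 2↦0, 3↦0, 4↦0, 5↦0, 6↦0, 7↦0, 8↦0, 9↦0, 10↦0]  zeros at y ∈ {0, 1, 2, 3, 4, 5, 6, 7, 8, 9, 10}
  x = 7: [0↦2, 1↦2, 2↦2, 3↦2, 4↦2, 5↦2, 6↦2, 7↦2, 8↦2, 9↦2, 10↦2]  zeros at y ∈ ∅
  x = 8: [0↦6, 1↦6, 2↦6, 3↦6, 4↦6, 5↦6, 6↦6, 7↦6, 8↦6, 9↦6, 10↦6]  zeros at y ∈ ∅
  x = 9: [0↦1, 1↦1, 2↦1, 3↦1, 4↦1, 5↦1, 6↦1, 7↦1, 8↦1, 9↦1, 10↦1]  zeros at y ∈ ∅
  x = 10: [0↦9, 1↦9, 2↦9, 3↦9, 4↦9, 5↦9, 6↦9, 7↦9, 8↦9, 9↦9, 10↦9]  zeros at y ∈ ∅
Collecting zeros: affine points = {(5, 0), (5, 1), (5, 2), (5, 3), (5, 4), (5, 5), (5, 6), (5, 7), (5, 8), (5, 9), (5, 10), (6, 0), (6, 1), (6, 2), (6, 3), (6, 4), (6, 5), (6, 6), (6, 7), (6, 8), (6, 9), (6, 10)}.
Total count |C(F_11)_aff| = 22.


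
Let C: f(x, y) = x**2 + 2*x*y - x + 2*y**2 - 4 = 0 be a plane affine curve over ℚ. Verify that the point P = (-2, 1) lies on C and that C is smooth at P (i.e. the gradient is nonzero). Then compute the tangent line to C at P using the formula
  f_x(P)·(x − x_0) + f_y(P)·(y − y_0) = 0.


Tangent line at P: -3*x - 6 = 0.

Step 1: f(-2, 1) = 0, so P lies on C.
Step 2: partial derivatives
  f_x(x, y) = 2*x + 2*y - 1, f_y(x, y) = 2*x + 4*y.
  f_x(P) = -3, f_y(P) = 0 (gradient nonzero, so P is smooth).
Step 3: tangent line at P: -3·(x − -2) + 0·(y − 1) = 0.
Expanding: -3*x - 6 = 0.


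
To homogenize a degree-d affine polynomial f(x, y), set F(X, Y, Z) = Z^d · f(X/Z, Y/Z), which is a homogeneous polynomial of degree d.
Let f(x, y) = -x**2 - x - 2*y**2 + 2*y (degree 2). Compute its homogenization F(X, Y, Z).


F(X, Y, Z) = -X**2 - X*Z - 2*Y**2 + 2*Y*Z

deg(f) = 2.
Substitute x = X/Z, y = Y/Z into f, then multiply by Z^2.
  monomial -1·x^2·y^0 ↦ -1·X^2·Y^0·Z^0.
  monomial -1·x^1·y^0 ↦ -1·X^1·Y^0·Z^1.
  monomial -2·x^0·y^2 ↦ -2·X^0·Y^2·Z^0.
  monomial 2·x^0·y^1 ↦ 2·X^0·Y^1·Z^1.
Collecting: F(X, Y, Z) = -X**2 - X*Z - 2*Y**2 + 2*Y*Z.


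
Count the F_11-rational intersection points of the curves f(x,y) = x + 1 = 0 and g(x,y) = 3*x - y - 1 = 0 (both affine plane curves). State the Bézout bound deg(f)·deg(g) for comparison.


Common zeros: {(10, 7)}; count = 1; Bézout bound = 1.

deg(f) = 1, deg(g) = 1, so Bézout bound = 1.
Scan x ∈ F_11. For each x, list the y ∈ F_11 with f(x, y) ≡ 0 and those with g(x, y) ≡ 0 (mod 11); the common zeros in that column are the intersection.
  x = 0: f ≡ 0 at y ∈ ∅; g ≡ 0 at y ∈ {10}; common: ∅.
  x = 1: f ≡ 0 at y ∈ ∅; g ≡ 0 at y ∈ {2}; common: ∅.
  x = 2: f ≡ 0 at y ∈ ∅; g ≡ 0 at y ∈ {5}; common: ∅.
  x = 3: f ≡ 0 at y ∈ ∅; g ≡ 0 at y ∈ {8}; common: ∅.
  x = 4: f ≡ 0 at y ∈ ∅; g ≡ 0 at y ∈ {0}; common: ∅.
  x = 5: f ≡ 0 at y ∈ ∅; g ≡ 0 at y ∈ {3}; common: ∅.
  x = 6: f ≡ 0 at y ∈ ∅; g ≡ 0 at y ∈ {6}; common: ∅.
  x = 7: f ≡ 0 at y ∈ ∅; g ≡ 0 at y ∈ {9}; common: ∅.
  x = 8: f ≡ 0 at y ∈ ∅; g ≡ 0 at y ∈ {1}; common: ∅.
  x = 9: f ≡ 0 at y ∈ ∅; g ≡ 0 at y ∈ {4}; common: ∅.
  x = 10: f ≡ 0 at y ∈ {0, 1, 2, 3, 4, 5, 6, 7, 8, 9, 10}; g ≡ 0 at y ∈ {7}; common: {7}.
Collecting: common zeros = {(10, 7)}, so the count is 1.
Comparison with the Bézout bound: 1 ≤ 1 = deg(f)·deg(g), as expected for curves with no common component (the bound is attained).


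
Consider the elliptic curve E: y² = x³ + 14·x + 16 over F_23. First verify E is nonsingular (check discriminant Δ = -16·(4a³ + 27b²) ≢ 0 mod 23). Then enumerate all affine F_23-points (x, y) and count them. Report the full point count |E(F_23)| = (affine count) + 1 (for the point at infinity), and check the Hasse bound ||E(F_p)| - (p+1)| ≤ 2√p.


Affine points = {(0, 4), (0, 19), (1, 10), (1, 13), (2, 11), (2, 12), (3, 4), (3, 19), (5, 2), (5, 21), (10, 11), (10, 12), (11, 11), (11, 12), (12, 7), (12, 16), (13, 7), (13, 16), (14, 9), (14, 14), (15, 6), (15, 17), (16, 9), (16, 14), (20, 4), (20, 19), (21, 7), (21, 16), (22, 1), (22, 22)}; affine count = 30; |E(F_23)| = 31.

Discriminant check: Δ ∝ 4a³ + 27b² = 4·14³ + 27·16² = 4·2744 + 27·256 ≡ 17 (mod 23). Nonzero ⇒ E is nonsingular.
For each x ∈ F_23, compute rhs = x³ + 14·x + 16 mod 23, then count y ∈ F_23 with y² ≡ rhs.
  x = 0: rhs = 16, matching y values: 4, 19 (2 points).
  x = 1: rhs = 8, matching y values: 10, 13 (2 points).
  x = 2: rhs = 6, matching y values: 11, 12 (2 points).
  x = 3: rhs = 16, matching y values: 4, 19 (2 points).
  x = 4: rhs = 21, matching y values: none (0 points).
  x = 5: rhs = 4, matching y values: 2, 21 (2 points).
  x = 6: rhs = 17, matching y values: none (0 points).
  x = 7: rhs = 20, matching y values: none (0 points).
  x = 8: rhs = 19, matching y values: none (0 points).
  x = 9: rhs = 20, matching y values: none (0 points).
  x = 10: rhs = 6, matching y values: 11, 12 (2 points).
  x = 11: rhs = 6, matching y values: 11, 12 (2 points).
  x = 12: rhs = 3, matching y values: 7, 16 (2 points).
  x = 13: rhs = 3, matching y values: 7, 16 (2 points).
  x = 14: rhs = 12, matching y values: 9, 14 (2 points).
  x = 15: rhs = 13, matching y values: 6, 17 (2 points).
  x = 16: rhs = 12, matching y values: 9, 14 (2 points).
  x = 17: rhs = 15, matching y values: none (0 points).
  x = 18: rhs = 5, matching y values: none (0 points).
  x = 19: rhs = 11, matching y values: none (0 points).
  x = 20: rhs = 16, matching y values: 4, 19 (2 points).
  x = 21: rhs = 3, matching y values: 7, 16 (2 points).
  x = 22: rhs = 1, matching y values: 1, 22 (2 points).
Total affine count: 30.
Full point count |E(F_23)| = 30 + 1 = 31.
Hasse bound: |31 − (23+1)| = |7| = 7 ≤ 2√23 ≈ 9.5917 ✓.


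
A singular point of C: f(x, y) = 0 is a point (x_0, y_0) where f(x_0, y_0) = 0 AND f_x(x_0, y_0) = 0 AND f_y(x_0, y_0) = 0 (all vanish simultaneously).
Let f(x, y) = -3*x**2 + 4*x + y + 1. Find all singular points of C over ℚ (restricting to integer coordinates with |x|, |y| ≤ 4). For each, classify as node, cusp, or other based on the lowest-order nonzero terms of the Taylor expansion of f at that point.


No singular points in the scanned grid; C is smooth there.

Compute partial derivatives:
  f_x = 4 - 6*x.
  f_y = 1.
f_y = 1 is a nonzero constant, so f_y never vanishes: no point (x, y) can satisfy f = f_x = f_y = 0. In particular no (x, y) ∈ {−4, ..., 4}² is singular; the curve is smooth.


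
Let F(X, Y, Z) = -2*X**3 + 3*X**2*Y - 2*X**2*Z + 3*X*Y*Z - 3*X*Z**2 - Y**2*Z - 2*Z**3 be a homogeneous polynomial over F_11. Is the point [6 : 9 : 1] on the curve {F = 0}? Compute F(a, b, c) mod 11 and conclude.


F(6,9,1) ≡ 1 (mod 11); P is NOT on the curve.

Evaluate F(6, 9, 1) term-by-term (mod 11).
  -2*X**3 ↦ -2·216·1·1 = -432
  3*X**2*Y ↦ 3·36·9·1 = 972
  -2*X**2*Z ↦ -2·36·1·1 = -72
  3*X*Y*Z ↦ 3·6·9·1 = 162
  -3*X*Z**2 ↦ -3·6·1·1 = -18
  -Y**2*Z ↦ -1·1·81·1 = -81
  -2*Z**3 ↦ -2·1·1·1 = -2
Sum: F(6, 9, 1) = (-432) + (972) + (-72) + (162) + (-18) + (-81) + (-2) = 529.
Reducing mod 11: 529 ≡ 1 (mod 11).
Since F(a, b, c) ≡ 1 ≠ 0 (mod 11), P does NOT lie on the curve.


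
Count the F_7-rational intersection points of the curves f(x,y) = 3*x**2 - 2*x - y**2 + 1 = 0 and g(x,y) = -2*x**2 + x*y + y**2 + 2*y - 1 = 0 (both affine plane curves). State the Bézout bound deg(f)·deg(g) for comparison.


Common zeros: ∅; count = 0; Bézout bound = 4.

deg(f) = 2, deg(g) = 2, so Bézout bound = 4.
Scan x ∈ F_7. For each x, list the y ∈ F_7 with f(x, y) ≡ 0 and those with g(x, y) ≡ 0 (mod 7); the common zeros in that column are the intersection.
  x = 0: f ≡ 0 at y ∈ {1, 6}; g ≡ 0 at y ∈ {2, 3}; common: ∅.
  x = 1: f ≡ 0 at y ∈ {3, 4}; g ≡ 0 at y ∈ {2}; common: ∅.
  x = 2: f ≡ 0 at y ∈ {3, 4}; g ≡ 0 at y ∈ ∅; common: ∅.
  x = 3: f ≡ 0 at y ∈ {1, 6}; g ≡ 0 at y ∈ ∅; common: ∅.
  x = 4: f ≡ 0 at y ∈ ∅; g ≡ 0 at y ∈ {4}; common: ∅.
  x = 5: f ≡ 0 at y ∈ ∅; g ≡ 0 at y ∈ {3, 4}; common: ∅.
  x = 6: f ≡ 0 at y ∈ ∅; g ≡ 0 at y ∈ ∅; common: ∅.
Collecting: common zeros = ∅, so the count is 0.
Comparison with the Bézout bound: 0 ≤ 4 = deg(f)·deg(g), as expected for curves with no common component (the affine F_7-count falls short of the bound because intersections may lie at infinity, over extension fields, or carry multiplicity).


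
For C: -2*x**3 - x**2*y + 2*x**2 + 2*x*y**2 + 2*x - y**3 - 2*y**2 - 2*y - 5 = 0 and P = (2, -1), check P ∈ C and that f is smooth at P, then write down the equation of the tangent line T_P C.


Tangent line at P: -8*x - 13*y + 3 = 0.

Step 1: f(2, -1) = 0, so P lies on C.
Step 2: partial derivatives
  f_x(x, y) = -6*x**2 - 2*x*y + 4*x + 2*y**2 + 2, f_y(x, y) = -x**2 + 4*x*y - 3*y**2 - 4*y - 2.
  f_x(P) = -8, f_y(P) = -13 (gradient nonzero, so P is smooth).
Step 3: tangent line at P: -8·(x − 2) + -13·(y − -1) = 0.
Expanding: -8*x - 13*y + 3 = 0.


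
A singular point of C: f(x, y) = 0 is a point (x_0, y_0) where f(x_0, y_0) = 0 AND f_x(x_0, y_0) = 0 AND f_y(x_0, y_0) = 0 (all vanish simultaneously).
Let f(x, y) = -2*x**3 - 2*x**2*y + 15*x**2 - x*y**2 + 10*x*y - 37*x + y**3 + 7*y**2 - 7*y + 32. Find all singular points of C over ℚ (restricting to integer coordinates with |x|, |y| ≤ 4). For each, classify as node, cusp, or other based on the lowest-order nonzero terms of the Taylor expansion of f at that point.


Singular points: {(3, -1)}; classification: node.

Compute partial derivatives:
  f_x = -6*x**2 - 4*x*y + 30*x - y**2 + 10*y - 37.
  f_y = -2*x**2 - 2*x*y + 10*x + 3*y**2 + 14*y - 7.
Scan x_0 ∈ {−4, ..., 4}. For each x_0, f_y(x_0, y) is a polynomial in y; find its integer roots y ∈ {−4, ..., 4}, then test f_x and f at those candidates.
  x = -4: f_y(-4, y) = 3*y**2 + 22*y - 79; no integer root y with |y| ≤ 4.
  x = -3: f_y(-3, y) = 3*y**2 + 20*y - 55; no integer root y with |y| ≤ 4.
  x = -2: f_y(-2, y) = 3*y**2 + 18*y - 35; no integer root y with |y| ≤ 4.
  x = -1: f_y(-1, y) = 3*y**2 + 16*y - 19; vanishes at y ∈ {1}. (-1, 1): f_x = -60 ≠ 0.
  x = 0: f_y(0, y) = 3*y**2 + 14*y - 7; no integer root y with |y| ≤ 4.
  x = 1: f_y(1, y) = 3*y**2 + 12*y + 1; no integer root y with |y| ≤ 4.
  x = 2: f_y(2, y) = 3*y**2 + 10*y + 5; no integer root y with |y| ≤ 4.
  x = 3: f_y(3, y) = 3*y**2 + 8*y + 5; vanishes at y ∈ {-1}. (3, -1): f_x = 0, f = 0 — SINGULAR.
  x = 4: f_y(4, y) = 3*y**2 + 6*y + 1; no integer root y with |y| ≤ 4.
Only singular point on the grid: (3, -1).
Classify: substitute x = 3 + u, y = -1 + v and expand: f = -2*u**3 - 2*u**2*v - u**2 - u*v**2 + v**3 + v**2.
No constant or linear terms (consistent with a singular point). Quadratic part: -u**2 + v**2. Cubic part: -2*u**3 - 2*u**2*v - u*v**2 + v**3.
The quadratic part v**2 - u**2 = (v − u)(v + u) splits into two distinct linear factors, so there are two distinct tangent lines y − -1 = ±(x − 3) — this is a node (ordinary double point).
Classification: node.


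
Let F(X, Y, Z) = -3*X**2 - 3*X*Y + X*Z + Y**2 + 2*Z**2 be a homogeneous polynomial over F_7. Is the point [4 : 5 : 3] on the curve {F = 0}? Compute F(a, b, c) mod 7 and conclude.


F(4,5,3) ≡ 3 (mod 7); P is NOT on the curve.

Evaluate F(4, 5, 3) term-by-term (mod 7).
  -3*X**2 ↦ -3·16·1·1 = -48
  -3*X*Y ↦ -3·4·5·1 = -60
  X*Z ↦ 1·4·1·3 = 12
  Y**2 ↦ 1·1·25·1 = 25
  2*Z**2 ↦ 2·1·1·9 = 18
Sum: F(4, 5, 3) = (-48) + (-60) + (12) + (25) + (18) = -53.
Reducing mod 7: -53 ≡ 3 (mod 7).
Since F(a, b, c) ≡ 3 ≠ 0 (mod 7), P does NOT lie on the curve.


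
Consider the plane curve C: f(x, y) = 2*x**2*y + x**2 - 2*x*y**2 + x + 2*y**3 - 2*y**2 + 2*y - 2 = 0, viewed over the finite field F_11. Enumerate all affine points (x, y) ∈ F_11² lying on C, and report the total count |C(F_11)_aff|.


Affine F_11-points: {(0, 1), (1, 0), (2, 5), (3, 8), (4, 1), (7, 3), (8, 3), (9, 0), (9, 2), (9, 8), (10, 2)}; count = 11.

For each of the 121 pairs (x, y) ∈ F_11², evaluate f(x, y) mod 11. Record the zeros.
  x = 0: [0↦9, 1↦0, 2↦10, 3↦7, 4↦3, 5↦10, 6↦7, 7↦6, 8↦8, 9↦3, 10↦3]  zeros at y ∈ {1}
  x = 1: [0↦0, 1↦2, 2↦8, 3↦8, 4↦3, 5↦5, 6↦4, 7↦1, 8↦8, 9↦4, 10↦1]  zeros at y ∈ {0}
  x = 2: [0↦4, 1↦10, 2↦5, 3↦1, 4↦10, 5↦0, 6↦5, 7↦4, 8↦9, 9↦10, 10↦8]  zeros at y ∈ {5}
  x = 3: [0↦10, 1↦2, 2↦1, 3↦8, 4↦2, 5↦6, 6↦10, 7↦4, 8↦0, 9↦10, 10↦2]  zeros at y ∈ {8}
  x = 4: [0↦7, 1↦0, 2↦7, 3↦7, 4↦1, 5↦1, 6↦8, 7↦1, 8↦3, 9↦4, 10↦5]  zeros at y ∈ {1}
  x = 5: [0↦6, 1↦4, 2↦1, 3↦9, 4↦7, 5↦7, 6↦10, 7↦6, 8↦7, 9↦3, 10↦6]  zeros at y ∈ ∅
  x = 6: [0↦7, 1↦3, 2↦5, 3↦3, 4↦9, 5↦2, 6↦5, 7↦8, 8↦1, 9↦7, 10↦5]  zeros at y ∈ ∅
  x = 7: [0↦10, 1↦8, 2↦8, 3↦0, 4↦7, 5↦8, 6↦4, 7↦7, 8↦7, 9↦5, 10↦2]  zeros at y ∈ {3}
  x = 8: [0↦4, 1↦8, 2↦10, 3↦0, 4↦1, 5↦3, 6↦7, 7↦3, 8↦3, 9↦8, 10↦8]  zeros at y ∈ {3}
  x = 9: [0↦0, 1↦3, 2↦0, 3↦3, 4↦2, 5↦9, 6↦3, 7↦7, 8↦0, 9↦5, 10↦1]  zeros at y ∈ {0, 2, 8}
  x = 10: [0↦9, 1↦4, 2↦0, 3↦9, 4↦10, 5↦4, 6↦3, 7↦8, 8↦9, 9↦7, 10↦3]  zeros at y ∈ {2}
Collecting zeros: affine points = {(0, 1), (1, 0), (2, 5), (3, 8), (4, 1), (7, 3), (8, 3), (9, 0), (9, 2), (9, 8), (10, 2)}.
Total count |C(F_11)_aff| = 11.


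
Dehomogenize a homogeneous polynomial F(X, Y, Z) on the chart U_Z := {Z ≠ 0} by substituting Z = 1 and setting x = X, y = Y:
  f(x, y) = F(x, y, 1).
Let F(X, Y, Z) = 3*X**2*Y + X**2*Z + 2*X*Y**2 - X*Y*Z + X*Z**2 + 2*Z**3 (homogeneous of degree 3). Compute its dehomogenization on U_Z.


f(x, y) = 3*x**2*y + x**2 + 2*x*y**2 - x*y + x + 2

On U_Z we set Z = 1. Each monomial c·X^i·Y^j·Z^k in F becomes c·x^i·y^j·1^k = c·x^i·y^j.
Substituting Z = 1: F(X, Y, 1) = 3*x**2*y + x**2 + 2*x*y**2 - x*y + x + 2.
Note: deg(f) ≤ deg(F) = 3; strict inequality happens when F is divisible by Z (lost terms).


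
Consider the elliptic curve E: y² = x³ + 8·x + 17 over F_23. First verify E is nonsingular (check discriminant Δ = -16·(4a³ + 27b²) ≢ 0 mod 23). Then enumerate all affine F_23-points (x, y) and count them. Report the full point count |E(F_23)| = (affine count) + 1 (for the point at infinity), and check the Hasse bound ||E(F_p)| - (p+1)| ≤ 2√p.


Affine points = {(1, 7), (1, 16), (2, 8), (2, 15), (7, 5), (7, 18), (8, 8), (8, 15), (9, 6), (9, 17), (10, 4), (10, 19), (12, 1), (12, 22), (13, 8), (13, 15), (15, 4), (15, 19), (16, 3), (16, 20), (17, 11), (17, 12), (18, 6), (18, 17), (19, 6), (19, 17), (20, 9), (20, 14), (21, 4), (21, 19), (22, 10), (22, 13)}; affine count = 32; |E(F_23)| = 33.

Discriminant check: Δ ∝ 4a³ + 27b² = 4·8³ + 27·17² = 4·512 + 27·289 ≡ 7 (mod 23). Nonzero ⇒ E is nonsingular.
For each x ∈ F_23, compute rhs = x³ + 8·x + 17 mod 23, then count y ∈ F_23 with y² ≡ rhs.
  x = 0: rhs = 17, matching y values: none (0 points).
  x = 1: rhs = 3, matching y values: 7, 16 (2 points).
  x = 2: rhs = 18, matching y values: 8, 15 (2 points).
  x = 3: rhs = 22, matching y values: none (0 points).
  x = 4: rhs = 21, matching y values: none (0 points).
  x = 5: rhs = 21, matching y values: none (0 points).
  x = 6: rhs = 5, matching y values: none (0 points).
  x = 7: rhs = 2, matching y values: 5, 18 (2 points).
  x = 8: rhs = 18, matching y values: 8, 15 (2 points).
  x = 9: rhs = 13, matching y values: 6, 17 (2 points).
  x = 10: rhs = 16, matching y values: 4, 19 (2 points).
  x = 11: rhs = 10, matching y values: none (0 points).
  x = 12: rhs = 1, matching y values: 1, 22 (2 points).
  x = 13: rhs = 18, matching y values: 8, 15 (2 points).
  x = 14: rhs = 21, matching y values: none (0 points).
  x = 15: rhs = 16, matching y values: 4, 19 (2 points).
  x = 16: rhs = 9, matching y values: 3, 20 (2 points).
  x = 17: rhs = 6, matching y values: 11, 12 (2 points).
  x = 18: rhs = 13, matching y values: 6, 17 (2 points).
  x = 19: rhs = 13, matching y values: 6, 17 (2 points).
  x = 20: rhs = 12, matching y values: 9, 14 (2 points).
  x = 21: rhs = 16, matching y values: 4, 19 (2 points).
  x = 22: rhs = 8, matching y values: 10, 13 (2 points).
Total affine count: 32.
Full point count |E(F_23)| = 32 + 1 = 33.
Hasse bound: |33 − (23+1)| = |9| = 9 ≤ 2√23 ≈ 9.5917 ✓.


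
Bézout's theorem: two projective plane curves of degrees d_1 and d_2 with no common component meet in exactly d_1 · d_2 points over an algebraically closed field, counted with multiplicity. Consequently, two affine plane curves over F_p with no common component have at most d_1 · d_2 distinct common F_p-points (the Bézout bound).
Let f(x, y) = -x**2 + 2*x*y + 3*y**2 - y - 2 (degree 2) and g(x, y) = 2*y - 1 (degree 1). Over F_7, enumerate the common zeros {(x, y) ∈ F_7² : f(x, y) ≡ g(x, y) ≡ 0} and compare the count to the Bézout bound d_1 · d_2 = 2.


Common zeros: {(0, 4), (1, 4)}; count = 2; Bézout bound = 2.

deg(f) = 2, deg(g) = 1, so Bézout bound = 2.
Scan x ∈ F_7. For each x, list the y ∈ F_7 with f(x, y) ≡ 0 and those with g(x, y) ≡ 0 (mod 7); the common zeros in that column are the intersection.
  x = 0: f ≡ 0 at y ∈ {1, 4}; g ≡ 0 at y ∈ {4}; common: {4}.
  x = 1: f ≡ 0 at y ∈ {4, 5}; g ≡ 0 at y ∈ {4}; common: {4}.
  x = 2: f ≡ 0 at y ∈ {1, 5}; g ≡ 0 at y ∈ {4}; common: ∅.
  x = 3: f ≡ 0 at y ∈ ∅; g ≡ 0 at y ∈ {4}; common: ∅.
  x = 4: f ≡ 0 at y ∈ ∅; g ≡ 0 at y ∈ {4}; common: ∅.
  x = 5: f ≡ 0 at y ∈ ∅; g ≡ 0 at y ∈ {4}; common: ∅.
  x = 6: f ≡ 0 at y ∈ ∅; g ≡ 0 at y ∈ {4}; common: ∅.
Collecting: common zeros = {(0, 4), (1, 4)}, so the count is 2.
Comparison with the Bézout bound: 2 ≤ 2 = deg(f)·deg(g), as expected for curves with no common component (the bound is attained).


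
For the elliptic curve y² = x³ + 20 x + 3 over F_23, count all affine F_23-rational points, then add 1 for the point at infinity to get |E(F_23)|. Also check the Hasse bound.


Affine points = {(0, 7), (0, 16), (1, 1), (1, 22), (4, 3), (4, 20), (7, 7), (7, 16), (8, 10), (8, 13), (11, 6), (11, 17), (12, 4), (12, 19), (16, 7), (16, 16), (17, 9), (17, 14), (18, 10), (18, 13), (20, 10), (20, 13), (21, 1), (21, 22)}; affine count = 24; |E(F_23)| = 25.

Discriminant check: Δ ∝ 4a³ + 27b² = 4·20³ + 27·3² = 4·8000 + 27·9 ≡ 20 (mod 23). Nonzero ⇒ E is nonsingular.
For each x ∈ F_23, compute rhs = x³ + 20·x + 3 mod 23, then count y ∈ F_23 with y² ≡ rhs.
  x = 0: rhs = 3, matching y values: 7, 16 (2 points).
  x = 1: rhs = 1, matching y values: 1, 22 (2 points).
  x = 2: rhs = 5, matching y values: none (0 points).
  x = 3: rhs = 21, matching y values: none (0 points).
  x = 4: rhs = 9, matching y values: 3, 20 (2 points).
  x = 5: rhs = 21, matching y values: none (0 points).
  x = 6: rhs = 17, matching y values: none (0 points).
  x = 7: rhs = 3, matching y values: 7, 16 (2 points).
  x = 8: rhs = 8, matching y values: 10, 13 (2 points).
  x = 9: rhs = 15, matching y values: none (0 points).
  x = 10: rhs = 7, matching y values: none (0 points).
  x = 11: rhs = 13, matching y values: 6, 17 (2 points).
  x = 12: rhs = 16, matching y values: 4, 19 (2 points).
  x = 13: rhs = 22, matching y values: none (0 points).
  x = 14: rhs = 14, matching y values: none (0 points).
  x = 15: rhs = 21, matching y values: none (0 points).
  x = 16: rhs = 3, matching y values: 7, 16 (2 points).
  x = 17: rhs = 12, matching y values: 9, 14 (2 points).
  x = 18: rhs = 8, matching y values: 10, 13 (2 points).
  x = 19: rhs = 20, matching y values: none (0 points).
  x = 20: rhs = 8, matching y values: 10, 13 (2 points).
  x = 21: rhs = 1, matching y values: 1, 22 (2 points).
  x = 22: rhs = 5, matching y values: none (0 points).
Total affine count: 24.
Full point count |E(F_23)| = 24 + 1 = 25.
Hasse bound: |25 − (23+1)| = |1| = 1 ≤ 2√23 ≈ 9.5917 ✓.
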